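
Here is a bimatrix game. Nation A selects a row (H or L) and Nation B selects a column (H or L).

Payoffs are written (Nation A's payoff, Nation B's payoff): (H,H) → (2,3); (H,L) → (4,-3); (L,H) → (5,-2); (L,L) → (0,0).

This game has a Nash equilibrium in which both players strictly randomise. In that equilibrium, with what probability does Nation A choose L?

3/4

Let p be the probability that Nation A plays H. In a completely mixed equilibrium, Nation B must be indifferent between H and L.
Nation B's expected payoff from H is 3p − 2(1−p); from L it is −3p.
Setting these equal: 5p − 2 = −3p, so p = 1/4.
Therefore Nation A plays L with probability 1 − 1/4 = 3/4.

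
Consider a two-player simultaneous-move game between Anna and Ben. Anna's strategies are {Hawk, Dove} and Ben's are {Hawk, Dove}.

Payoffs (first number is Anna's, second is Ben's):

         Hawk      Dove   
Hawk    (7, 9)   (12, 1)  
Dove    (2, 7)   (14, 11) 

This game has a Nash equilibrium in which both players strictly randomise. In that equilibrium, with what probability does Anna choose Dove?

2/3

Let p be the probability that Anna plays Hawk. In a completely mixed equilibrium, Ben must be indifferent between Hawk and Dove.
Ben's expected payoff from Hawk is 9p + 7(1−p); from Dove it is p + 11(1−p).
Setting these equal: 2p + 7 = −10p + 11, so p = 1/3.
Therefore Anna plays Dove with probability 1 − 1/3 = 2/3.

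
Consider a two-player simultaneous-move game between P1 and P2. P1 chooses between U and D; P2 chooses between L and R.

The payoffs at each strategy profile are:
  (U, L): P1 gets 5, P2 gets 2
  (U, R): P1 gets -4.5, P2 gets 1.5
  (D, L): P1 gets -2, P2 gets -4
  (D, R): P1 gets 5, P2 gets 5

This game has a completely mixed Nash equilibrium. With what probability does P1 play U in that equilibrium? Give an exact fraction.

18/19

Let p be the probability that P1 plays U. In a completely mixed equilibrium, P2 must be indifferent between L and R.
P2's expected payoff from L is 2p − 4(1−p); from R it is 1.5p + 5(1−p).
Setting these equal: 6p − 4 = −3.5p + 5, so p = 18/19.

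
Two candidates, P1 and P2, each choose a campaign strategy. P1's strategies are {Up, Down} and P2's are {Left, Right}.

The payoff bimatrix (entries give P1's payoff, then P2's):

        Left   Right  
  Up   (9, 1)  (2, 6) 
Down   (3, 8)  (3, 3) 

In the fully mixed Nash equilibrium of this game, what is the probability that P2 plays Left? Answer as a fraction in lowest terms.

Let q be the probability that P2 plays Left. In a completely mixed equilibrium, P1 must be indifferent between Up and Down.
P1's expected payoff from Up is 9q + 2(1−q); from Down it is 3q + 3(1−q).
Setting these equal: 7q + 2 = 3, so q = 1/7.

1/7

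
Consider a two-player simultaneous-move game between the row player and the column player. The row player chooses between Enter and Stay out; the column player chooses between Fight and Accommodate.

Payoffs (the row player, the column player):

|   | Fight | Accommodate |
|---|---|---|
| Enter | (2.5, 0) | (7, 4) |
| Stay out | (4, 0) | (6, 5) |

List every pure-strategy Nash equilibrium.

(Enter, Accommodate)

(Enter, Fight): the row player prefers Stay out (4 > 2.5); the column player prefers Accommodate (4 > 0) — not an equilibrium.
(Enter, Accommodate): the row player gets 7 ≥ 6 from Stay out, and the column player gets 4 ≥ 0 from Fight — Nash equilibrium.
(Stay out, Fight): the column player prefers Accommodate (5 > 0) — not an equilibrium.
(Stay out, Accommodate): the row player prefers Enter (7 > 6) — not an equilibrium.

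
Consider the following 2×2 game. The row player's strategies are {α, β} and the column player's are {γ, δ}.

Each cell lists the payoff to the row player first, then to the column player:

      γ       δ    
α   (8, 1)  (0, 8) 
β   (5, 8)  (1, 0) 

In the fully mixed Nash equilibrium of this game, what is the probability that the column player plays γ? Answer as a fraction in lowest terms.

1/4

Let q be the probability that the column player plays γ. In a completely mixed equilibrium, the row player must be indifferent between α and β.
The row player's expected payoff from α is 8q; from β it is 5q + (1−q).
Setting these equal: 8q = 4q + 1, so q = 1/4.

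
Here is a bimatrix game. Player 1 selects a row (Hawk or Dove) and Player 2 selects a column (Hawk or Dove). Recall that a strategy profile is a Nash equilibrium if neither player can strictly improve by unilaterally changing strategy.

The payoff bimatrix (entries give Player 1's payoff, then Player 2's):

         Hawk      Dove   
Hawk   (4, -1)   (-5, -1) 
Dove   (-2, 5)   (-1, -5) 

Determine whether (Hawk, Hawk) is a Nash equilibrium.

Yes

At (Hawk, Hawk), Player 1 earns 4; switching to Dove would give -2, so Player 1 has no profitable deviation.
Player 2 earns -1; switching to Dove would give -1, so Player 2 has no profitable deviation.
Neither player can gain by a unilateral deviation, so this profile is a Nash equilibrium.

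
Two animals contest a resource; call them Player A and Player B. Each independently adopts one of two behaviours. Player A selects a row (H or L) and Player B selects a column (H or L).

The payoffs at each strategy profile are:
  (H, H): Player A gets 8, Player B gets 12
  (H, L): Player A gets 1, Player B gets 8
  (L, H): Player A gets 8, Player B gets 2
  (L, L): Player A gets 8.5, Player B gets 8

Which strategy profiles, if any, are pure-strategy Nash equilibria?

(H, H): Player A gets 8 ≥ 8 from L, and Player B gets 12 ≥ 8 from L — Nash equilibrium.
(H, L): Player A prefers L (8.5 > 1); Player B prefers H (12 > 8) — not an equilibrium.
(L, H): Player B prefers L (8 > 2) — not an equilibrium.
(L, L): Player A gets 8.5 ≥ 1 from H, and Player B gets 8 ≥ 2 from H — Nash equilibrium.

(H, H) and (L, L)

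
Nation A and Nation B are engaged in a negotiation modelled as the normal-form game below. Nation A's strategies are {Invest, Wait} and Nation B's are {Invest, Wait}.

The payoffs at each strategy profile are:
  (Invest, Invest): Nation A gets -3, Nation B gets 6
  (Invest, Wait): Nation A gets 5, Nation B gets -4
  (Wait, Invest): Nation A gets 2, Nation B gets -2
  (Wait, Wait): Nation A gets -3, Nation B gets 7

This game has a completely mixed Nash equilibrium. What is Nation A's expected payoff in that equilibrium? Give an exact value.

First find y, the probability Nation B plays Invest, from Nation A's indifference between Invest and Wait: −3y + 5(1−y) = 2y − 3(1−y), giving y = 8/13.
Since Nation A is indifferent in equilibrium, Nation A's expected payoff equals the payoff from either row against (8/13, 5/13). Using Invest: −3(8/13) + 5(5/13) = 1/13.

1/13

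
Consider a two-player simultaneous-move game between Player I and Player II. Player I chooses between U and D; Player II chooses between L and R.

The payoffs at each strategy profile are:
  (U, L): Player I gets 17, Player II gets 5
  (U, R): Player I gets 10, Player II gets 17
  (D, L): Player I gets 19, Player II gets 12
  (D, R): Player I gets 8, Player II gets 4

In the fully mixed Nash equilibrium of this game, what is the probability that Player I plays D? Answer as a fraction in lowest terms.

3/5

Let x be the probability that Player I plays U. In a completely mixed equilibrium, Player II must be indifferent between L and R.
Player II's expected payoff from L is 5x + 12(1−x); from R it is 17x + 4(1−x).
Setting these equal: −7x + 12 = 13x + 4, so x = 2/5.
Therefore Player I plays D with probability 1 − 2/5 = 3/5.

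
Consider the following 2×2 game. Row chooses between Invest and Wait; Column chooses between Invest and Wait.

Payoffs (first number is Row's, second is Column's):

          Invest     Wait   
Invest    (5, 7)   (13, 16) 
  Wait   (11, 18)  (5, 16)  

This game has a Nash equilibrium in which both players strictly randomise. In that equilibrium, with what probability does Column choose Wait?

Let c be the probability that Column plays Invest. In a completely mixed equilibrium, Row must be indifferent between Invest and Wait.
Row's expected payoff from Invest is 5c + 13(1−c); from Wait it is 11c + 5(1−c).
Setting these equal: −8c + 13 = 6c + 5, so c = 4/7.
Therefore Column plays Wait with probability 1 − 4/7 = 3/7.

3/7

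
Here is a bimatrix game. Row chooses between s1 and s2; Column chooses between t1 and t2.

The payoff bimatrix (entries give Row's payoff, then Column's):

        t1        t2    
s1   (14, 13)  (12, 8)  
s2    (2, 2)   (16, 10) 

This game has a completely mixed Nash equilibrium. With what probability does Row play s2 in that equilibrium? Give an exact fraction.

Let r be the probability that Row plays s1. In a completely mixed equilibrium, Column must be indifferent between t1 and t2.
Column's expected payoff from t1 is 13r + 2(1−r); from t2 it is 8r + 10(1−r).
Setting these equal: 11r + 2 = −2r + 10, so r = 8/13.
Therefore Row plays s2 with probability 1 − 8/13 = 5/13.

5/13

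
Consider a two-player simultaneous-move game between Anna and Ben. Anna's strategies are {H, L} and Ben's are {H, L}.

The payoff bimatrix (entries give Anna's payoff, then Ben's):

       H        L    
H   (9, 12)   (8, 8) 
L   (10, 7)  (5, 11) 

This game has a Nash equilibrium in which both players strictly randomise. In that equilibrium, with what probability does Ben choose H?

3/4

Let y be the probability that Ben plays H. In a completely mixed equilibrium, Anna must be indifferent between H and L.
Anna's expected payoff from H is 9y + 8(1−y); from L it is 10y + 5(1−y).
Setting these equal: y + 8 = 5y + 5, so y = 3/4.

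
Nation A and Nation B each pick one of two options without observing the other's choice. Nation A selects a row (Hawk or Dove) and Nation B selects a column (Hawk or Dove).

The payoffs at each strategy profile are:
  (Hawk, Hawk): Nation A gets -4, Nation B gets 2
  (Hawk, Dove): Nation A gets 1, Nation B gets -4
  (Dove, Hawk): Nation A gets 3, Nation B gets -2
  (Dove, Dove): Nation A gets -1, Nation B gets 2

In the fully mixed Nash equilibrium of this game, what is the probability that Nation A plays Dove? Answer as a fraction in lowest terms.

3/5

Let r be the probability that Nation A plays Hawk. In a completely mixed equilibrium, Nation B must be indifferent between Hawk and Dove.
Nation B's expected payoff from Hawk is 2r − 2(1−r); from Dove it is −4r + 2(1−r).
Setting these equal: 4r − 2 = −6r + 2, so r = 2/5.
Therefore Nation A plays Dove with probability 1 − 2/5 = 3/5.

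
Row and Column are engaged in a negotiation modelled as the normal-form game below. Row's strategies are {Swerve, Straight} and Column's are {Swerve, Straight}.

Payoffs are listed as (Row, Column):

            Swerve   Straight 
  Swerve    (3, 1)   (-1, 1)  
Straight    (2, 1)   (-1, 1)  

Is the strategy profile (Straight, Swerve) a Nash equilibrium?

No

At (Straight, Swerve), Row earns 2; switching to Swerve would give 3, so Row would deviate.
Column earns 1; switching to Straight would give 1, so Column has no profitable deviation.
Since at least one player can profitably deviate, this is not a Nash equilibrium.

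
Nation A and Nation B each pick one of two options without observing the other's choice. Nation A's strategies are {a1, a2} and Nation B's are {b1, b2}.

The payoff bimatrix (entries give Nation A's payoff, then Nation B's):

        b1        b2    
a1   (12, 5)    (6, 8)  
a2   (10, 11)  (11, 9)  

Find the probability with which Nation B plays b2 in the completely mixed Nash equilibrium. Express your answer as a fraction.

Let y be the probability that Nation B plays b1. In a completely mixed equilibrium, Nation A must be indifferent between a1 and a2.
Nation A's expected payoff from a1 is 12y + 6(1−y); from a2 it is 10y + 11(1−y).
Setting these equal: 6y + 6 = −y + 11, so y = 5/7.
Therefore Nation B plays b2 with probability 1 − 5/7 = 2/7.

2/7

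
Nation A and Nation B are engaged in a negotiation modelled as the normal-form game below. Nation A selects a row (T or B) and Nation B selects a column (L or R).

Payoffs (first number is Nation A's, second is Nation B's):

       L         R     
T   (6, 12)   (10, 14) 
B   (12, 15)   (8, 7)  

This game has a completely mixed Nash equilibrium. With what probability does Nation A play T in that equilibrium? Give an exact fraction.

Let r be the probability that Nation A plays T. In a completely mixed equilibrium, Nation B must be indifferent between L and R.
Nation B's expected payoff from L is 12r + 15(1−r); from R it is 14r + 7(1−r).
Setting these equal: −3r + 15 = 7r + 7, so r = 4/5.

4/5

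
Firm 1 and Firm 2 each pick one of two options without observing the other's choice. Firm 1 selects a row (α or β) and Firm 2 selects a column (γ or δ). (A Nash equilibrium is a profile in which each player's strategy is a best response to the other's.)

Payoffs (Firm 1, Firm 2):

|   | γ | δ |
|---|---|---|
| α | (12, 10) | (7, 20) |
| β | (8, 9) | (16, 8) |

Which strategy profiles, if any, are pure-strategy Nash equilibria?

none

(α, γ): Firm 2 prefers δ (20 > 10) — not an equilibrium.
(α, δ): Firm 1 prefers β (16 > 7) — not an equilibrium.
(β, γ): Firm 1 prefers α (12 > 8) — not an equilibrium.
(β, δ): Firm 2 prefers γ (9 > 8) — not an equilibrium.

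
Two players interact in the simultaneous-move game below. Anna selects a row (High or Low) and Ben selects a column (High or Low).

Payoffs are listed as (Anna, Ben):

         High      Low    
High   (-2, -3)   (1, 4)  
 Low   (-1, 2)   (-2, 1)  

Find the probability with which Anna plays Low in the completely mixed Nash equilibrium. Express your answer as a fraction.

7/8

Let p be the probability that Anna plays High. In a completely mixed equilibrium, Ben must be indifferent between High and Low.
Ben's expected payoff from High is −3p + 2(1−p); from Low it is 4p + (1−p).
Setting these equal: −5p + 2 = 3p + 1, so p = 1/8.
Therefore Anna plays Low with probability 1 − 1/8 = 7/8.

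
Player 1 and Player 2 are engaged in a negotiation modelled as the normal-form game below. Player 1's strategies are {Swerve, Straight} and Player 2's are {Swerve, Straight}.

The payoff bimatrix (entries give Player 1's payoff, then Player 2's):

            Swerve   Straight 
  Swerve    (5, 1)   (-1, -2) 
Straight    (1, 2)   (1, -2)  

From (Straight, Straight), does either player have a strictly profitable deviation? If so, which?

Player 2

Player 1 at (Straight, Straight) earns 1; deviating to Swerve yields -1 — not better.
Player 2 earns -2; deviating to Swerve yields 2 — a strict improvement.
Only Player 2 has a strictly profitable deviation.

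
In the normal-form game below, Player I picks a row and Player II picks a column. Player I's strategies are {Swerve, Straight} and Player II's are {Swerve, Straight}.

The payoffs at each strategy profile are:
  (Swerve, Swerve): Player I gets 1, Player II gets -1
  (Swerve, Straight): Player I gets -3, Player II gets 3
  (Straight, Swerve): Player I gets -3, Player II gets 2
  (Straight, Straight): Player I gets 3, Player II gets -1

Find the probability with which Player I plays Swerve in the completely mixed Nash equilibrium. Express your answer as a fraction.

Let x be the probability that Player I plays Swerve. In a completely mixed equilibrium, Player II must be indifferent between Swerve and Straight.
Player II's expected payoff from Swerve is −x + 2(1−x); from Straight it is 3x − (1−x).
Setting these equal: −3x + 2 = 4x − 1, so x = 3/7.

3/7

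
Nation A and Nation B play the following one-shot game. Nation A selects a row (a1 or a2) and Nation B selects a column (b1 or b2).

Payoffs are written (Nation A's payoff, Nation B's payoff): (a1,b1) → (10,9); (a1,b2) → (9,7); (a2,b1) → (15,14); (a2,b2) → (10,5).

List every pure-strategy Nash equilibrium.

(a2, b1)

(a1, b1): Nation A prefers a2 (15 > 10) — not an equilibrium.
(a1, b2): Nation A prefers a2 (10 > 9); Nation B prefers b1 (9 > 7) — not an equilibrium.
(a2, b1): Nation A gets 15 ≥ 10 from a1, and Nation B gets 14 ≥ 5 from b2 — Nash equilibrium.
(a2, b2): Nation B prefers b1 (14 > 5) — not an equilibrium.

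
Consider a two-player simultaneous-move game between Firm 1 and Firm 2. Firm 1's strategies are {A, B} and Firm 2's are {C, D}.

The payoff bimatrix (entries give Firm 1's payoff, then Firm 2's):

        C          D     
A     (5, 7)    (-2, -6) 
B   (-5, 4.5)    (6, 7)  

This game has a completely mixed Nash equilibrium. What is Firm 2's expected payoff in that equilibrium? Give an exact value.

152/31

First find x, the probability Firm 1 plays A, from Firm 2's indifference between C and D: 7x + 4.5(1−x) = −6x + 7(1−x), giving x = 5/31.
Since Firm 2 is indifferent in equilibrium, Firm 2's expected payoff equals the payoff from either column against (5/31, 26/31). Using C: 7(5/31) + 4.5(26/31) = 152/31.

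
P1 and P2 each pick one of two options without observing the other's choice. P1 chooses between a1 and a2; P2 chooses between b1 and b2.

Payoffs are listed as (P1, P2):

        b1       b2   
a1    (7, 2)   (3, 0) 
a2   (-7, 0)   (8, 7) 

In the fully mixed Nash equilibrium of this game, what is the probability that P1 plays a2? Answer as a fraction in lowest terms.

Let p be the probability that P1 plays a1. In a completely mixed equilibrium, P2 must be indifferent between b1 and b2.
P2's expected payoff from b1 is 2p; from b2 it is 7(1−p).
Setting these equal: 2p = −7p + 7, so p = 7/9.
Therefore P1 plays a2 with probability 1 − 7/9 = 2/9.

2/9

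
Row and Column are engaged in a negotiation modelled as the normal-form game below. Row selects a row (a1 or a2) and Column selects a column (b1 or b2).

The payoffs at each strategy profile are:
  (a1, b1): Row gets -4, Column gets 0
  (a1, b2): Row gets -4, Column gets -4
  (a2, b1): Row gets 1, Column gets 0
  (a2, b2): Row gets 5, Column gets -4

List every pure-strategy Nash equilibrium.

(a2, b1)

(a1, b1): Row prefers a2 (1 > -4) — not an equilibrium.
(a1, b2): Row prefers a2 (5 > -4); Column prefers b1 (0 > -4) — not an equilibrium.
(a2, b1): Row gets 1 ≥ -4 from a1, and Column gets 0 ≥ -4 from b2 — Nash equilibrium.
(a2, b2): Column prefers b1 (0 > -4) — not an equilibrium.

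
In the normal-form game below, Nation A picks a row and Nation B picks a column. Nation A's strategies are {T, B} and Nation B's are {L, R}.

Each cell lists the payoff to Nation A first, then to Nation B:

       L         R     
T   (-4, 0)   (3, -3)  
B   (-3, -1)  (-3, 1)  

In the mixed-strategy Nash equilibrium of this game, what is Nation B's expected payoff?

-3/5

First find p, the probability Nation A plays T, from Nation B's indifference between L and R: −(1−p) = −3p + (1−p), giving p = 2/5.
Since Nation B is indifferent in equilibrium, Nation B's expected payoff equals the payoff from either column against (2/5, 3/5). Using L: −(3/5) = -3/5.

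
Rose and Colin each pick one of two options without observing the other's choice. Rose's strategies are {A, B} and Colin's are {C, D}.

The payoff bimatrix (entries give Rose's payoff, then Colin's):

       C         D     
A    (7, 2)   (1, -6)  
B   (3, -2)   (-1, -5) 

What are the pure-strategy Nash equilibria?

(A, C): Rose gets 7 ≥ 3 from B, and Colin gets 2 ≥ -6 from D — Nash equilibrium.
(A, D): Colin prefers C (2 > -6) — not an equilibrium.
(B, C): Rose prefers A (7 > 3) — not an equilibrium.
(B, D): Rose prefers A (1 > -1); Colin prefers C (-2 > -5) — not an equilibrium.

(A, C)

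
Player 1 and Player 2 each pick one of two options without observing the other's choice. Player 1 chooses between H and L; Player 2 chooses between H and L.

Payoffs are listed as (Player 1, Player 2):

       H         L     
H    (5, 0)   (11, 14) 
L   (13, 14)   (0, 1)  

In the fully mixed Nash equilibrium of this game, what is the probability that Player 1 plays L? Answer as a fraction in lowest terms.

Let x be the probability that Player 1 plays H. In a completely mixed equilibrium, Player 2 must be indifferent between H and L.
Player 2's expected payoff from H is 14(1−x); from L it is 14x + (1−x).
Setting these equal: −14x + 14 = 13x + 1, so x = 13/27.
Therefore Player 1 plays L with probability 1 − 13/27 = 14/27.

14/27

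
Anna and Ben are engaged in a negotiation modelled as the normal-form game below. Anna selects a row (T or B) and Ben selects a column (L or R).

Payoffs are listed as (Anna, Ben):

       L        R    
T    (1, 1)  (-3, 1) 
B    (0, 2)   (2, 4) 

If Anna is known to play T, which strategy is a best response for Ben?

either — both L and R are best responses

Against T, Ben earns 1 from L and 1 from R.
So either strategy is a best response.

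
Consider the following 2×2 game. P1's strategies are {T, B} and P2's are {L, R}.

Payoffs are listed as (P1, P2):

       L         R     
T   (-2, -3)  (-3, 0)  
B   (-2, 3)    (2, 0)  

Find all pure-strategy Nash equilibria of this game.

(B, L)

(T, L): P2 prefers R (0 > -3) — not an equilibrium.
(T, R): P1 prefers B (2 > -3) — not an equilibrium.
(B, L): P1 gets -2 ≥ -2 from T, and P2 gets 3 ≥ 0 from R — Nash equilibrium.
(B, R): P2 prefers L (3 > 0) — not an equilibrium.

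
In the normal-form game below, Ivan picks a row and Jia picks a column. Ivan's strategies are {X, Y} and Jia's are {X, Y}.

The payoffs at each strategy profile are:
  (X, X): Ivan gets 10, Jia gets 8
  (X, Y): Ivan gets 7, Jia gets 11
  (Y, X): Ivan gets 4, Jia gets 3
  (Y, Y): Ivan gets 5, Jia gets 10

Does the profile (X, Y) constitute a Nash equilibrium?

Yes

At (X, Y), Ivan earns 7; switching to Y would give 5, so Ivan has no profitable deviation.
Jia earns 11; switching to X would give 8, so Jia has no profitable deviation.
Neither player can gain by a unilateral deviation, so this profile is a Nash equilibrium.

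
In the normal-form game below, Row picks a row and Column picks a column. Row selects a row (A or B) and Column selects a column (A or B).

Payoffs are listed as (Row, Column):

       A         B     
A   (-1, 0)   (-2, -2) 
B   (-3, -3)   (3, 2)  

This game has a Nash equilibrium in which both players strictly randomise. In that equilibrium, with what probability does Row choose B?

Let r be the probability that Row plays A. In a completely mixed equilibrium, Column must be indifferent between A and B.
Column's expected payoff from A is −3(1−r); from B it is −2r + 2(1−r).
Setting these equal: 3r − 3 = −4r + 2, so r = 5/7.
Therefore Row plays B with probability 1 − 5/7 = 2/7.

2/7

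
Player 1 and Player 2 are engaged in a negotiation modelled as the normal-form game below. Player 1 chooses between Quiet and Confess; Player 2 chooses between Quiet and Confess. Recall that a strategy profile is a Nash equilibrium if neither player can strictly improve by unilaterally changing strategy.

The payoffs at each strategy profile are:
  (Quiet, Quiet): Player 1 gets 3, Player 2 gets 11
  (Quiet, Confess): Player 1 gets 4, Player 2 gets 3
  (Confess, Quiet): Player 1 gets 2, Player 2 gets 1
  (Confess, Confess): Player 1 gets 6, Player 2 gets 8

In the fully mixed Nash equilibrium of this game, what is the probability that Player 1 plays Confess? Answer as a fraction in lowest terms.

Let r be the probability that Player 1 plays Quiet. In a completely mixed equilibrium, Player 2 must be indifferent between Quiet and Confess.
Player 2's expected payoff from Quiet is 11r + (1−r); from Confess it is 3r + 8(1−r).
Setting these equal: 10r + 1 = −5r + 8, so r = 7/15.
Therefore Player 1 plays Confess with probability 1 − 7/15 = 8/15.

8/15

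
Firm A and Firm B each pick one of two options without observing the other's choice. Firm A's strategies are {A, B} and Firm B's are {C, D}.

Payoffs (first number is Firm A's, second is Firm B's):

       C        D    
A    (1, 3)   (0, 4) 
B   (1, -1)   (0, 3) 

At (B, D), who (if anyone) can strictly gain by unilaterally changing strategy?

Firm A at (B, D) earns 0; deviating to A yields 0 — not better.
Firm B earns 3; deviating to C yields -1 — not better.
Neither player can strictly improve; the profile is a Nash equilibrium.

Neither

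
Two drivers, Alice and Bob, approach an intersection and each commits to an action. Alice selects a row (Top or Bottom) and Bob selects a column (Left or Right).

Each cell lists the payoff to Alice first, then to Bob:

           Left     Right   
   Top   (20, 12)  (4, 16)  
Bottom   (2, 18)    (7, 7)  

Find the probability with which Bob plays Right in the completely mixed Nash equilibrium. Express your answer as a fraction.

Let c be the probability that Bob plays Left. In a completely mixed equilibrium, Alice must be indifferent between Top and Bottom.
Alice's expected payoff from Top is 20c + 4(1−c); from Bottom it is 2c + 7(1−c).
Setting these equal: 16c + 4 = −5c + 7, so c = 1/7.
Therefore Bob plays Right with probability 1 − 1/7 = 6/7.

6/7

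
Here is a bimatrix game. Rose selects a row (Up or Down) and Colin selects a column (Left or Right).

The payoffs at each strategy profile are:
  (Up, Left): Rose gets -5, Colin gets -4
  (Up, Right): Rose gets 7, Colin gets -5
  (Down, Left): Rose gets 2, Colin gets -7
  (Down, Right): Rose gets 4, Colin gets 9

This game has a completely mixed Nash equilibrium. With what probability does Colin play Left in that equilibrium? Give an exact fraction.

3/10

Let y be the probability that Colin plays Left. In a completely mixed equilibrium, Rose must be indifferent between Up and Down.
Rose's expected payoff from Up is −5y + 7(1−y); from Down it is 2y + 4(1−y).
Setting these equal: −12y + 7 = −2y + 4, so y = 3/10.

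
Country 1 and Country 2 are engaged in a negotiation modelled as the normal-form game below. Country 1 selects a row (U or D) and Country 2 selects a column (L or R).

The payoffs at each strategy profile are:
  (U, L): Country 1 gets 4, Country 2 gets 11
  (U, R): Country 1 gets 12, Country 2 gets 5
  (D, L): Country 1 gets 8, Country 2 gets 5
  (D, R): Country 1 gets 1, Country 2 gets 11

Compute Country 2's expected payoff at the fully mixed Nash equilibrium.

8

First find p, the probability Country 1 plays U, from Country 2's indifference between L and R: 11p + 5(1−p) = 5p + 11(1−p), giving p = 1/2.
Since Country 2 is indifferent in equilibrium, Country 2's expected payoff equals the payoff from either column against (1/2, 1/2). Using L: 11(1/2) + 5(1/2) = 8.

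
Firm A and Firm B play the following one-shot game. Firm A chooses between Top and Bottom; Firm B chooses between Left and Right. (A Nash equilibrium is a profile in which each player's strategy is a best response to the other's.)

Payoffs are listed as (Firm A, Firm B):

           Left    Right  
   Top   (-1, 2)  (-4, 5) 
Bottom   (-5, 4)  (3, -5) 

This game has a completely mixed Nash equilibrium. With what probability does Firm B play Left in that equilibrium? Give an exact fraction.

7/11

Let c be the probability that Firm B plays Left. In a completely mixed equilibrium, Firm A must be indifferent between Top and Bottom.
Firm A's expected payoff from Top is −c − 4(1−c); from Bottom it is −5c + 3(1−c).
Setting these equal: 3c − 4 = −8c + 3, so c = 7/11.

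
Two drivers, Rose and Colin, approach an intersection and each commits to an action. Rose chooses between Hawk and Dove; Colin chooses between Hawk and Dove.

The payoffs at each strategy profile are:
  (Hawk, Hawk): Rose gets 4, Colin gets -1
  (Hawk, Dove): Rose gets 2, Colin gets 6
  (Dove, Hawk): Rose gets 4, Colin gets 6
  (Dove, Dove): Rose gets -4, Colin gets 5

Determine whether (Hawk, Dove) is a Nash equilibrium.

At (Hawk, Dove), Rose earns 2; switching to Dove would give -4, so Rose has no profitable deviation.
Colin earns 6; switching to Hawk would give -1, so Colin has no profitable deviation.
Neither player can gain by a unilateral deviation, so this profile is a Nash equilibrium.

Yes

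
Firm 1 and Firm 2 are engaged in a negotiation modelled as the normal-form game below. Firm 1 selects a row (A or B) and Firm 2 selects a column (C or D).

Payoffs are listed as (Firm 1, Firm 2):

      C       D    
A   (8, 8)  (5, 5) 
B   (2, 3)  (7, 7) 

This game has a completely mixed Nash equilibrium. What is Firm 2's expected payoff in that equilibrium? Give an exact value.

First find p, the probability Firm 1 plays A, from Firm 2's indifference between C and D: 8p + 3(1−p) = 5p + 7(1−p), giving p = 4/7.
Since Firm 2 is indifferent in equilibrium, Firm 2's expected payoff equals the payoff from either column against (4/7, 3/7). Using C: 8(4/7) + 3(3/7) = 41/7.

41/7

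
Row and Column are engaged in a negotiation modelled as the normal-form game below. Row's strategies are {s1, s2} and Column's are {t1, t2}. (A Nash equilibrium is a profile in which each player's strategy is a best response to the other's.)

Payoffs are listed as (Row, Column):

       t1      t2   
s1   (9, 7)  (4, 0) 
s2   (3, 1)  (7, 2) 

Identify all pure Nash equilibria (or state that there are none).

(s1, t1): Row gets 9 ≥ 3 from s2, and Column gets 7 ≥ 0 from t2 — Nash equilibrium.
(s1, t2): Row prefers s2 (7 > 4); Column prefers t1 (7 > 0) — not an equilibrium.
(s2, t1): Row prefers s1 (9 > 3); Column prefers t2 (2 > 1) — not an equilibrium.
(s2, t2): Row gets 7 ≥ 4 from s1, and Column gets 2 ≥ 1 from t1 — Nash equilibrium.

(s1, t1) and (s2, t2)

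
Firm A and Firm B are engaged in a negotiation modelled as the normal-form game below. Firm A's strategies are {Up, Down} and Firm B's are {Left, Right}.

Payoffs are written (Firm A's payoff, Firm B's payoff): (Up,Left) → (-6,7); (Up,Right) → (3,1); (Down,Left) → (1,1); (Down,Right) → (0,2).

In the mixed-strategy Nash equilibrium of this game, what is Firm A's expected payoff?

First find q, the probability Firm B plays Left, from Firm A's indifference between Up and Down: −6q + 3(1−q) = q, giving q = 3/10.
Since Firm A is indifferent in equilibrium, Firm A's expected payoff equals the payoff from either row against (3/10, 7/10). Using Up: −6(3/10) + 3(7/10) = 3/10.

3/10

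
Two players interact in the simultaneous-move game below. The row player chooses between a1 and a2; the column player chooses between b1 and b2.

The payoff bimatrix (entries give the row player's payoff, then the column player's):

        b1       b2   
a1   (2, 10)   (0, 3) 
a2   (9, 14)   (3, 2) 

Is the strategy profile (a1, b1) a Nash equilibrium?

At (a1, b1), the row player earns 2; switching to a2 would give 9, so the row player would deviate.
The column player earns 10; switching to b2 would give 3, so the column player has no profitable deviation.
Since at least one player can profitably deviate, this is not a Nash equilibrium.

No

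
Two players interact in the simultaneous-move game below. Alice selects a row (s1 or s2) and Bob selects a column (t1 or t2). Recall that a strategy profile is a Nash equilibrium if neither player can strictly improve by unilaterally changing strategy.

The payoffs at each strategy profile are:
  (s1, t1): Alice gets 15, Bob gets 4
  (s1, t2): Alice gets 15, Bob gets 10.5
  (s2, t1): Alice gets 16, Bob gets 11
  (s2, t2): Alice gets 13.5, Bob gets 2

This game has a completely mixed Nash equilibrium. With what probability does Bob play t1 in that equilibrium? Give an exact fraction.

Let q be the probability that Bob plays t1. In a completely mixed equilibrium, Alice must be indifferent between s1 and s2.
Alice's expected payoff from s1 is 15q + 15(1−q); from s2 it is 16q + 13.5(1−q).
Setting these equal: 15 = 2.5q + 13.5, so q = 3/5.

3/5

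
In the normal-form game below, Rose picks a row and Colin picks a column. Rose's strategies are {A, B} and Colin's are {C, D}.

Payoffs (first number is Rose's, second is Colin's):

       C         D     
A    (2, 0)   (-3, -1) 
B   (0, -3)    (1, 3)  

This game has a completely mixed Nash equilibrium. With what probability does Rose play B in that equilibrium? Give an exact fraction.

1/7

Let p be the probability that Rose plays A. In a completely mixed equilibrium, Colin must be indifferent between C and D.
Colin's expected payoff from C is −3(1−p); from D it is −p + 3(1−p).
Setting these equal: 3p − 3 = −4p + 3, so p = 6/7.
Therefore Rose plays B with probability 1 − 6/7 = 1/7.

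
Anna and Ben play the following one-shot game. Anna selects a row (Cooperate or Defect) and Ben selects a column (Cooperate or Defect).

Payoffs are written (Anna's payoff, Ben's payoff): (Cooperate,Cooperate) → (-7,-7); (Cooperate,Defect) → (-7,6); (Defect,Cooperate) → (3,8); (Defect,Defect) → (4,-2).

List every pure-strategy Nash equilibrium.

(Cooperate, Cooperate): Anna prefers Defect (3 > -7); Ben prefers Defect (6 > -7) — not an equilibrium.
(Cooperate, Defect): Anna prefers Defect (4 > -7) — not an equilibrium.
(Defect, Cooperate): Anna gets 3 ≥ -7 from Cooperate, and Ben gets 8 ≥ -2 from Defect — Nash equilibrium.
(Defect, Defect): Ben prefers Cooperate (8 > -2) — not an equilibrium.

(Defect, Cooperate)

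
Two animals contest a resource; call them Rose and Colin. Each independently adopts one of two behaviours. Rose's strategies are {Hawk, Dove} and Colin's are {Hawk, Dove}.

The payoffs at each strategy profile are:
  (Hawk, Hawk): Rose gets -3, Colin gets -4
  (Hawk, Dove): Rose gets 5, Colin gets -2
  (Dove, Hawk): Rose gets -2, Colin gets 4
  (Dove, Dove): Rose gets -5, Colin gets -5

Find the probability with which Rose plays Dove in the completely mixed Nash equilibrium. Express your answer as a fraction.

2/11

Let r be the probability that Rose plays Hawk. In a completely mixed equilibrium, Colin must be indifferent between Hawk and Dove.
Colin's expected payoff from Hawk is −4r + 4(1−r); from Dove it is −2r − 5(1−r).
Setting these equal: −8r + 4 = 3r − 5, so r = 9/11.
Therefore Rose plays Dove with probability 1 − 9/11 = 2/11.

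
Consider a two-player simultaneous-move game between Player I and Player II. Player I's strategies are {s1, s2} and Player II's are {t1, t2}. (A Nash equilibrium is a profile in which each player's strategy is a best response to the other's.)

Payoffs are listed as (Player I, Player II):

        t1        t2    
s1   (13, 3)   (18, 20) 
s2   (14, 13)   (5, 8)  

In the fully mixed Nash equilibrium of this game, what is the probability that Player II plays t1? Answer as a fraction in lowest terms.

Let q be the probability that Player II plays t1. In a completely mixed equilibrium, Player I must be indifferent between s1 and s2.
Player I's expected payoff from s1 is 13q + 18(1−q); from s2 it is 14q + 5(1−q).
Setting these equal: −5q + 18 = 9q + 5, so q = 13/14.

13/14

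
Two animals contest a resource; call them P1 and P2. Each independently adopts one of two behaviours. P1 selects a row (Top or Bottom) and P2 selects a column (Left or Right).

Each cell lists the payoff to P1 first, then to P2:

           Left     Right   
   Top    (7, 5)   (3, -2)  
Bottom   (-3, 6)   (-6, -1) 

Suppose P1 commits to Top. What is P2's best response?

Left

Against Top, P2 earns 5 from Left and -2 from Right.
So Left is the best response.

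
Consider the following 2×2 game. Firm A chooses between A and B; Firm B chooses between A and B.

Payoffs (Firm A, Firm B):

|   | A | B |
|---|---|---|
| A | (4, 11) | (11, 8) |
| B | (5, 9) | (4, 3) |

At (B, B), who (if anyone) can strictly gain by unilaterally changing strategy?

Both

Firm A at (B, B) earns 4; deviating to A yields 11 — a strict improvement.
Firm B earns 3; deviating to A yields 9 — a strict improvement.
Both Firm A and Firm B have strictly profitable deviations.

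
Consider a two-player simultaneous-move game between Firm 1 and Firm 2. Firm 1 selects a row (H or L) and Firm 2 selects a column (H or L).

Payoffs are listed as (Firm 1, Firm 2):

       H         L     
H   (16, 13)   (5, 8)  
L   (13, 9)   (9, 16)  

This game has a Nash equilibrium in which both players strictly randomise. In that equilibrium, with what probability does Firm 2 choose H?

Let c be the probability that Firm 2 plays H. In a completely mixed equilibrium, Firm 1 must be indifferent between H and L.
Firm 1's expected payoff from H is 16c + 5(1−c); from L it is 13c + 9(1−c).
Setting these equal: 11c + 5 = 4c + 9, so c = 4/7.

4/7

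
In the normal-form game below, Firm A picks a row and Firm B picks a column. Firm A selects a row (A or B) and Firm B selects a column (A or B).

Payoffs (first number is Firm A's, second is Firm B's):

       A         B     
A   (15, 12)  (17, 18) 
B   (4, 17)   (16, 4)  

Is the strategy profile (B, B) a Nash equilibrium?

At (B, B), Firm A earns 16; switching to A would give 17, so Firm A would deviate.
Firm B earns 4; switching to A would give 17, so Firm B would deviate.
Since at least one player can profitably deviate, this is not a Nash equilibrium.

No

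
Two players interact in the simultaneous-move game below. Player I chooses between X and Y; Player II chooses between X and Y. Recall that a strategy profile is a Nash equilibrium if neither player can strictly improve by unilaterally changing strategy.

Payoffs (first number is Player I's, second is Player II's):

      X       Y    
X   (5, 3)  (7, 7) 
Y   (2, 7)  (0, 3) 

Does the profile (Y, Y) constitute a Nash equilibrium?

At (Y, Y), Player I earns 0; switching to X would give 7, so Player I would deviate.
Player II earns 3; switching to X would give 7, so Player II would deviate.
Since at least one player can profitably deviate, this is not a Nash equilibrium.

No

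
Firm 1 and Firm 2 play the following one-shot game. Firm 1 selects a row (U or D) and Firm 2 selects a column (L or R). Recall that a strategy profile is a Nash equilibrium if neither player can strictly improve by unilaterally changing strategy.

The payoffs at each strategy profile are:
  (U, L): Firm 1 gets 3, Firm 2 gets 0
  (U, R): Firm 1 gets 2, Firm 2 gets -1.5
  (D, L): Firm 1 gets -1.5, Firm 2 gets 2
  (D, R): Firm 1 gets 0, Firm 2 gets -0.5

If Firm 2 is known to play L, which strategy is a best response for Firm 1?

U

Against L, Firm 1 earns 3 from U and -1.5 from D.
So U is the best response.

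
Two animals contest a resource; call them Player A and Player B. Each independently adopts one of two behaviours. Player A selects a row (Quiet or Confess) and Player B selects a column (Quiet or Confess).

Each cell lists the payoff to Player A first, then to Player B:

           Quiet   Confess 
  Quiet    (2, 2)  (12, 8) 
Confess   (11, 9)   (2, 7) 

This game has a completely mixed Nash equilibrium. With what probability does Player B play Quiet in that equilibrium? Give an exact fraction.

Let c be the probability that Player B plays Quiet. In a completely mixed equilibrium, Player A must be indifferent between Quiet and Confess.
Player A's expected payoff from Quiet is 2c + 12(1−c); from Confess it is 11c + 2(1−c).
Setting these equal: −10c + 12 = 9c + 2, so c = 10/19.

10/19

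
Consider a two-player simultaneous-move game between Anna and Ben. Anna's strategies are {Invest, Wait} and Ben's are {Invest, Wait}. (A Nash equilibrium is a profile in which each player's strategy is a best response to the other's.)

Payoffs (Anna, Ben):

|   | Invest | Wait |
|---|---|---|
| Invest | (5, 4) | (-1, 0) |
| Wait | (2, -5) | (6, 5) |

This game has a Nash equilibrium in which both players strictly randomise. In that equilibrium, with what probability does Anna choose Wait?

Let r be the probability that Anna plays Invest. In a completely mixed equilibrium, Ben must be indifferent between Invest and Wait.
Ben's expected payoff from Invest is 4r − 5(1−r); from Wait it is 5(1−r).
Setting these equal: 9r − 5 = −5r + 5, so r = 5/7.
Therefore Anna plays Wait with probability 1 − 5/7 = 2/7.

2/7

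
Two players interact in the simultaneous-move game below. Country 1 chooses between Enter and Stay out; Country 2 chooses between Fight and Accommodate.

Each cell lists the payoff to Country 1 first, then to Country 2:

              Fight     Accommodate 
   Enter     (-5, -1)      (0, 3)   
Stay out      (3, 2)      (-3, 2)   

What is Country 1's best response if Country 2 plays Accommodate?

Against Accommodate, Country 1 earns 0 from Enter and -3 from Stay out.
So Enter is the best response.

Enter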